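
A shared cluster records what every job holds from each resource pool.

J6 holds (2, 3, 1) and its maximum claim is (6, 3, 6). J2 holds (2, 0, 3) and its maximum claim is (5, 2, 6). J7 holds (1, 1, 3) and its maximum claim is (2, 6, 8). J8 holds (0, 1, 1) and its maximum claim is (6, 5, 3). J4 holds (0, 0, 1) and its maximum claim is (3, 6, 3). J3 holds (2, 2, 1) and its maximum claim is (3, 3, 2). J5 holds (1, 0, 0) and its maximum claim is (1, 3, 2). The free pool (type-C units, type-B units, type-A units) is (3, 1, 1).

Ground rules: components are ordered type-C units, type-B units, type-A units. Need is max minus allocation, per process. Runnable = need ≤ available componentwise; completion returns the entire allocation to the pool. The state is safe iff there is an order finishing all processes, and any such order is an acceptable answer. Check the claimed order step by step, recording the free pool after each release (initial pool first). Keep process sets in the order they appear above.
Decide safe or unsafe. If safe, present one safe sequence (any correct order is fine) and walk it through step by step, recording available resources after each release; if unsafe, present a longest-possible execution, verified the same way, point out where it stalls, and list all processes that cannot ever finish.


UNSAFE.
Key observation: after J3, J5 the pool peaks at (6, 3, 2), and each blocked process is short somewhere: J6 on type-A units; J2 on type-A units; J7 on type-B units, type-A units; J8 on type-B units; J4 on type-B units.
Going as far as possible: J3, J5; after that, nothing fits. Verifying each step:
  pool = (3, 1, 1)
  J3: need (1, 1, 1) fits (3, 1, 1); releases (2, 2, 1), pool now (5, 3, 2)
  J5: need (0, 3, 2) fits (5, 3, 2); releases (1, 0, 0), pool now (6, 3, 2)
  J6 still needs (4, 0, 5) but only (6, 3, 2) is free — short on type-A units
  J2 still needs (3, 2, 3) but only (6, 3, 2) is free — short on type-A units
  J7 still needs (1, 5, 5) but only (6, 3, 2) is free — short on type-B units and type-A units
  J8 still needs (6, 4, 2) but only (6, 3, 2) is free — short on type-B units
  J4 still needs (3, 6, 2) but only (6, 3, 2) is free — short on type-B units
Processes that can never finish: J6, J2, J7, J8 and J4.


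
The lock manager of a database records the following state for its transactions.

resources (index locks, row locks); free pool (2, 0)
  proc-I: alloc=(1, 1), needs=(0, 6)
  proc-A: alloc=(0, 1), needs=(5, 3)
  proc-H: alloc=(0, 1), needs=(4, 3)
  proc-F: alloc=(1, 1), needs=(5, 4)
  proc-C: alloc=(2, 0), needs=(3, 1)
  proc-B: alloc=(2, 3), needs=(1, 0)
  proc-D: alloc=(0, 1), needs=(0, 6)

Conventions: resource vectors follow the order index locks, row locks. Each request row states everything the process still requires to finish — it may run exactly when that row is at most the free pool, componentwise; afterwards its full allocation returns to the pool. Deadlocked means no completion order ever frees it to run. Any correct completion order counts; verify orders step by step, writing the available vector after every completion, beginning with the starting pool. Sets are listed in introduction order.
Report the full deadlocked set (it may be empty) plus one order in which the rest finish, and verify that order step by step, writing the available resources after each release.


Nothing here is deadlocked.
Key observation: no deadlock: proc-B fits now, and the freed resources carry the rest through.
A valid finishing order for the others: proc-B, proc-C, proc-A, proc-H, proc-F, proc-I, proc-D. Check, step by step:
  pool = (2, 0)
  proc-B needs (1, 0) <= (2, 0) -> finishes; pool += (2, 3) = (4, 3)
  proc-C needs (3, 1) <= (4, 3) -> finishes; pool += (2, 0) = (6, 3)
  proc-A needs (5, 3) <= (6, 3) -> finishes; pool += (0, 1) = (6, 4)
  proc-H needs (4, 3) <= (6, 4) -> finishes; pool += (0, 1) = (6, 5)
  proc-F needs (5, 4) <= (6, 5) -> finishes; pool += (1, 1) = (7, 6)
  proc-I needs (0, 6) <= (7, 6) -> finishes; pool += (1, 1) = (8, 7)
  proc-D needs (0, 6) <= (8, 7) -> finishes; pool += (0, 1) = (8, 8)


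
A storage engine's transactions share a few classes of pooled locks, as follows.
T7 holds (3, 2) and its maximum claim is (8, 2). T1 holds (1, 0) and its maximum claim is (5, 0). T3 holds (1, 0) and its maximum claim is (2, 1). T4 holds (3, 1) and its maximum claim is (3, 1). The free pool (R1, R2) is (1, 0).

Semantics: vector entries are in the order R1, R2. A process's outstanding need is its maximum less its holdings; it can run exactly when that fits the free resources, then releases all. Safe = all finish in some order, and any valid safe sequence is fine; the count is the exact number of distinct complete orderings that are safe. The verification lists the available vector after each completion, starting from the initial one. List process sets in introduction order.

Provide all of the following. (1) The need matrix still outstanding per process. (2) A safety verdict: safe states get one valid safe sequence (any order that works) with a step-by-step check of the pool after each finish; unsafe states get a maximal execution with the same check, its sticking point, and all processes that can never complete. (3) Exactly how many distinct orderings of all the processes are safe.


(1) Remaining need (order R1, R2):
  T7: (5, 0)
  T1: (4, 0)
  T3: (1, 1)
  T4: (0, 0)
(2) SAFE, for example via the order T4, T1, T7, T3.
Key observation: T1 marks the first exact bind of the order: its need (4, 0) fits the free (4, 1) with zero slack on a requested resource.
Check, step by step:
  pool = (1, 0)
  T4 needs (0, 0) <= (1, 0) -> finishes; pool += (3, 1) = (4, 1)
  T1 needs (4, 0) <= (4, 1) -> finishes; pool += (1, 0) = (5, 1)
  T7 needs (5, 0) <= (5, 1) -> finishes; pool += (3, 2) = (8, 3)
  T3 needs (1, 1) <= (8, 3) -> finishes; pool += (1, 0) = (9, 3)
(3) The exact count: 4 of the possible complete orderings are safe sequences.


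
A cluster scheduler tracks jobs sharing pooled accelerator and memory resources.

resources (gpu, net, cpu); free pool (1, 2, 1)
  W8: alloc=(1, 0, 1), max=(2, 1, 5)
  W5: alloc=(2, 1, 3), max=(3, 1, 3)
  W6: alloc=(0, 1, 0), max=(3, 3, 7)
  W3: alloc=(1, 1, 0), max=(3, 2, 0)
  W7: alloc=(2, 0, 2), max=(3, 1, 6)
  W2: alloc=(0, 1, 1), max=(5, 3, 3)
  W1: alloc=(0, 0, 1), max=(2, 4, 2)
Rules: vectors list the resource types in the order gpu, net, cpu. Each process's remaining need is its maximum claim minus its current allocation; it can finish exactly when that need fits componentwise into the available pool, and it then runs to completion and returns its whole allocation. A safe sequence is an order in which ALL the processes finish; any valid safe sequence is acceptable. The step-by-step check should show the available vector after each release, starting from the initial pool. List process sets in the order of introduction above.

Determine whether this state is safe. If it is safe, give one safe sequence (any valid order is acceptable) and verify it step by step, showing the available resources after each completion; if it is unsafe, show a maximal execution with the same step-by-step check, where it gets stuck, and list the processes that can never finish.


SAFE. One safe sequence: W5, W7, W8, W3, W2, W1, W6.
Key observation: reading the order forward, W5 is the first process whose need (1, 0, 0) meets the free pool (1, 2, 1) exactly on a resource it requests.
Walking it through:
  pool = (1, 2, 1)
  W5 needs (1, 0, 0) <= (1, 2, 1) -> finishes; pool += (2, 1, 3) = (3, 3, 4)
  W7 needs (1, 1, 4) <= (3, 3, 4) -> finishes; pool += (2, 0, 2) = (5, 3, 6)
  W8 needs (1, 1, 4) <= (5, 3, 6) -> finishes; pool += (1, 0, 1) = (6, 3, 7)
  W3 needs (2, 1, 0) <= (6, 3, 7) -> finishes; pool += (1, 1, 0) = (7, 4, 7)
  W2 needs (5, 2, 2) <= (7, 4, 7) -> finishes; pool += (0, 1, 1) = (7, 5, 8)
  W1 needs (2, 4, 1) <= (7, 5, 8) -> finishes; pool += (0, 0, 1) = (7, 5, 9)
  W6 needs (3, 2, 7) <= (7, 5, 9) -> finishes; pool += (0, 1, 0) = (7, 6, 9)


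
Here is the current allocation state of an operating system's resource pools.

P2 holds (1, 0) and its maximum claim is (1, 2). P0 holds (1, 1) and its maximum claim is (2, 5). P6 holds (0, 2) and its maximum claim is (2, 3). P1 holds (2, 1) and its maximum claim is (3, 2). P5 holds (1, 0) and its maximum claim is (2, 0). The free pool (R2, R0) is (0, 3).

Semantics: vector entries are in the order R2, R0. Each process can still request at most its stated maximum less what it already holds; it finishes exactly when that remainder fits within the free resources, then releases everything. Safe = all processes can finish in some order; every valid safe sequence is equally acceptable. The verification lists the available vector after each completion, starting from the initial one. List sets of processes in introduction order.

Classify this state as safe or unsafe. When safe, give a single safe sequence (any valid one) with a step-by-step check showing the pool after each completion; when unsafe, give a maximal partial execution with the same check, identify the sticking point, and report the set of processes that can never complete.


The state is SAFE; one workable sequence: P2, P1, P6, P0, P5.
Key observation: the order's first zero-slack moment is P1 ((1, 1) needed, (1, 3) free — a requested resource with nothing to spare).
Step-by-step check:
  pool = (0, 3)
  P2: need (0, 2) fits (0, 3); releases (1, 0), pool now (1, 3)
  P1: need (1, 1) fits (1, 3); releases (2, 1), pool now (3, 4)
  P6: need (2, 1) fits (3, 4); releases (0, 2), pool now (3, 6)
  P0: need (1, 4) fits (3, 6); releases (1, 1), pool now (4, 7)
  P5: need (1, 0) fits (4, 7); releases (1, 0), pool now (5, 7)


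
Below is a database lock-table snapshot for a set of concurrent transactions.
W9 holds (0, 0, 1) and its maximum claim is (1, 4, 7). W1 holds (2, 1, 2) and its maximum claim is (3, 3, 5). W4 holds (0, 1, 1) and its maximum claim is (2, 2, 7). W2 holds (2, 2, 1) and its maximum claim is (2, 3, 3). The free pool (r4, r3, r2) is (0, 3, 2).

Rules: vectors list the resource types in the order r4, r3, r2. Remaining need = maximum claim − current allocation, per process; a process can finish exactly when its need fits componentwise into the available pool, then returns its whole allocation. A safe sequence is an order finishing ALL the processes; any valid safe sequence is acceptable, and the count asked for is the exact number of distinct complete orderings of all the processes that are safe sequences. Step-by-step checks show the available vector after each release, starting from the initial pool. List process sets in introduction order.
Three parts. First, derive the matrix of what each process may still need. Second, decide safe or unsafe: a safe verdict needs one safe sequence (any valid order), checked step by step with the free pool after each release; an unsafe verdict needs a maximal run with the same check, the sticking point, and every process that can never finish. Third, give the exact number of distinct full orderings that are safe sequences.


(1) Need matrix, components ordered r4, r3, r2:
  W9: (1, 4, 6)
  W1: (1, 2, 3)
  W4: (2, 1, 6)
  W2: (0, 1, 2)
(2) UNSAFE — no complete ordering exists.
Key observation: after W2, W1 complete, (4, 6, 5) is the best the pool ever gets, yet each leftover process wants more r2.
Going as far as possible: W2, W1; after that, nothing fits. Check, step by step:
  pool = (0, 3, 2)
  W2 needs (0, 1, 2) <= (0, 3, 2) -> finishes; pool += (2, 2, 1) = (2, 5, 3)
  W1 needs (1, 2, 3) <= (2, 5, 3) -> finishes; pool += (2, 1, 2) = (4, 6, 5)
  W9 cannot run: need (1, 4, 6) vs free (4, 6, 5) (insufficient r2)
  W4 cannot run: need (2, 1, 6) vs free (4, 6, 5) (insufficient r2)
Permanently blocked: W9 and W4.
(3) The exact count: 0 of the possible complete orderings are safe sequences.


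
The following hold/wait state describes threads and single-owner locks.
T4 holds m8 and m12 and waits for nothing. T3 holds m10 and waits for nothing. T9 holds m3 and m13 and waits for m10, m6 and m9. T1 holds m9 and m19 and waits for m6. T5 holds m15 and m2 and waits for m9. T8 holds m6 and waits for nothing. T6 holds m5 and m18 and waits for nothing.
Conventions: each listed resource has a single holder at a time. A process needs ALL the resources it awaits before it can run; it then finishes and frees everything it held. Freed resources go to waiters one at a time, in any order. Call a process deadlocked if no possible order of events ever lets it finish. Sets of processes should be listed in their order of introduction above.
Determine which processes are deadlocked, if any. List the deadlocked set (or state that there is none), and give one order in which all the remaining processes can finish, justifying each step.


No process is deadlocked.
Key observation: all waits point, directly or indirectly, at processes that can finish, so nothing is permanently blocked.
The rest can finish in the order T3, T8, T1, T9, T5, T4, T6.
Verifying each step:
  T3 waits on nothing -> runs at once and releases m10
  T8 waits on nothing -> runs at once and releases m6
  run T1 (all its waits — m6 — are resolved); releases m9 and m19
  run T9 (all its waits — m10, m6 and m9 — are resolved); releases m3 and m13
  run T5 (all its waits — m9 — are resolved); releases m15 and m2
  T4 waits on nothing -> runs at once and releases m8 and m12
  T6 waits on nothing -> runs at once and releases m5 and m18


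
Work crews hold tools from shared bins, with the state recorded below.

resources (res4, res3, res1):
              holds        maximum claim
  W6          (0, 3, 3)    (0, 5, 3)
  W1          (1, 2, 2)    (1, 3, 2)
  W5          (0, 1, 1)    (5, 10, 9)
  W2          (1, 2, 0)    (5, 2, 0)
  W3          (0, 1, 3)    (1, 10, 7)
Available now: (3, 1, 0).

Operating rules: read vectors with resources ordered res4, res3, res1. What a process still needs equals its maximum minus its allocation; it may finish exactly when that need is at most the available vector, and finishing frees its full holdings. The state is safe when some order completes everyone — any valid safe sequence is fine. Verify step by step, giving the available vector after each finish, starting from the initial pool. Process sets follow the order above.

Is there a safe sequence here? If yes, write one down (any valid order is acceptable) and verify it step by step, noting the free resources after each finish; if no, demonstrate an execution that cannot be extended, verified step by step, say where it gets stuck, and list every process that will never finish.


UNSAFE.
Key observation: after W1, W6, W2 complete, (5, 8, 5) is the best the pool ever gets, yet each leftover process wants more res3.
A maximal execution: W1, W6, W2 — then nothing else fits. Step-by-step check:
  pool = (3, 1, 0)
  W1 needs (0, 1, 0) <= (3, 1, 0) -> finishes; pool += (1, 2, 2) = (4, 3, 2)
  W6 needs (0, 2, 0) <= (4, 3, 2) -> finishes; pool += (0, 3, 3) = (4, 6, 5)
  W2 needs (4, 0, 0) <= (4, 6, 5) -> finishes; pool += (1, 2, 0) = (5, 8, 5)
  blocked: W5 wants (5, 9, 8), pool (5, 8, 5) — not enough res3 and res1
  blocked: W3 wants (1, 9, 4), pool (5, 8, 5) — not enough res3
Permanently blocked: W5 and W3.


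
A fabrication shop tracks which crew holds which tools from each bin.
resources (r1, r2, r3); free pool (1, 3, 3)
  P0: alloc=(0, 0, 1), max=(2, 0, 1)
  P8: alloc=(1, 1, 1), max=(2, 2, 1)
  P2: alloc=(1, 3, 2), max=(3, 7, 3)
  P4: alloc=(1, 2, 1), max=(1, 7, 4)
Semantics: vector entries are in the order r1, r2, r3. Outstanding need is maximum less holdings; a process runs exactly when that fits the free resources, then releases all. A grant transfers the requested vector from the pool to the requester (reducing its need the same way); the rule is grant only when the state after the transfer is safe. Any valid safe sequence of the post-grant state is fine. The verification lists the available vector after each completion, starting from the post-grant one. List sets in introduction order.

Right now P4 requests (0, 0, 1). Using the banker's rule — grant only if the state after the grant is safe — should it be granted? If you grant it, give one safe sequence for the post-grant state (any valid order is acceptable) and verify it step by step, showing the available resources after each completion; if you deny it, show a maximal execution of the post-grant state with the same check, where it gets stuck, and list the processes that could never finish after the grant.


GRANT. The post-grant state is safe; one safe sequence: P8, P0, P2, P4.
Key observation: with (1, 3, 2) left after the transfer, P8 can run at once — the state stays safe.
Verifying the post-grant state step by step:
  pool = (1, 3, 2)
  run P8 (needs (1, 1, 0), free (1, 3, 2)); after release of (1, 1, 1) the pool is (2, 4, 3)
  run P0 (needs (2, 0, 0), free (2, 4, 3)); after release of (0, 0, 1) the pool is (2, 4, 4)
  run P2 (needs (2, 4, 1), free (2, 4, 4)); after release of (1, 3, 2) the pool is (3, 7, 6)
  run P4 (needs (0, 5, 2), free (3, 7, 6)); after release of (1, 2, 2) the pool is (4, 9, 8)


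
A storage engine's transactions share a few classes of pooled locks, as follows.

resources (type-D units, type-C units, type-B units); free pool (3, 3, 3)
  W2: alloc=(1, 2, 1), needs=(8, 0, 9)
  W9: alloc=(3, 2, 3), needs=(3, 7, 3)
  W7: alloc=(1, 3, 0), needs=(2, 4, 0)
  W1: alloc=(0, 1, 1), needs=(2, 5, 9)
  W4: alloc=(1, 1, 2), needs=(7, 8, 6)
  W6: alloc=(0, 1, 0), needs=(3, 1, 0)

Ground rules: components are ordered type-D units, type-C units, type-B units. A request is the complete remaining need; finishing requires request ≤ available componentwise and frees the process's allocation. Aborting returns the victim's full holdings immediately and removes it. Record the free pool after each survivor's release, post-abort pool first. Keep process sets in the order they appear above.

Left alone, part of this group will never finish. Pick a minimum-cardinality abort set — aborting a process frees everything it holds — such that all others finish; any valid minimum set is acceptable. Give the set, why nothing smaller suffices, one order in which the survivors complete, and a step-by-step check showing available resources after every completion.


The answer: abort W1.
Key observation: W2 was stuck for good until W1 gave back (0, 1, 1); in the order shown it finishes at step 5.
No smaller set exists: with zero aborts the deadlock remains.
Survivors finish in the order: W6, W7, W9, W4, W2. Check, step by step (pool after the aborts first):
  pool = (3, 4, 4)
  run W6 (needs (3, 1, 0), free (3, 4, 4)); after release of (0, 1, 0) the pool is (3, 5, 4)
  run W7 (needs (2, 4, 0), free (3, 5, 4)); after release of (1, 3, 0) the pool is (4, 8, 4)
  run W9 (needs (3, 7, 3), free (4, 8, 4)); after release of (3, 2, 3) the pool is (7, 10, 7)
  run W4 (needs (7, 8, 6), free (7, 10, 7)); after release of (1, 1, 2) the pool is (8, 11, 9)
  run W2 (needs (8, 0, 9), free (8, 11, 9)); after release of (1, 2, 1) the pool is (9, 13, 10)


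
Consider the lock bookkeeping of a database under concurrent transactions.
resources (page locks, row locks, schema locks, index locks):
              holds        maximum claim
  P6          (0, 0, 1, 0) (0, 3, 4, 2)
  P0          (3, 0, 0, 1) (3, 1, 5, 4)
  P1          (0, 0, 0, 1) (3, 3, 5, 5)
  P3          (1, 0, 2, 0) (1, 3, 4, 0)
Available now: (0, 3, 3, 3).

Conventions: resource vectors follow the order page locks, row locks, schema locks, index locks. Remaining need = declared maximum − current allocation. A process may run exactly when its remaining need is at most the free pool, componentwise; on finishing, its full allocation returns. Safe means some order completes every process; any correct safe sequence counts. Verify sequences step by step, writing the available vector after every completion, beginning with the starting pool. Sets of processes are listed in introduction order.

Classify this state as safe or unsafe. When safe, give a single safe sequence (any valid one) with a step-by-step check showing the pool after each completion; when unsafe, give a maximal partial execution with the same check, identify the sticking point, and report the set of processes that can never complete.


SAFE, for example via the order P3, P0, P1, P6.
Key observation: P3 is the earliest step where a requested resource binds exactly: need (0, 3, 2, 0), pool (0, 3, 3, 3) at its turn.
Step-by-step check:
  pool = (0, 3, 3, 3)
  P3: need (0, 3, 2, 0) fits (0, 3, 3, 3); releases (1, 0, 2, 0), pool now (1, 3, 5, 3)
  P0: need (0, 1, 5, 3) fits (1, 3, 5, 3); releases (3, 0, 0, 1), pool now (4, 3, 5, 4)
  P1: need (3, 3, 5, 4) fits (4, 3, 5, 4); releases (0, 0, 0, 1), pool now (4, 3, 5, 5)
  P6: need (0, 3, 3, 2) fits (4, 3, 5, 5); releases (0, 0, 1, 0), pool now (4, 3, 6, 5)


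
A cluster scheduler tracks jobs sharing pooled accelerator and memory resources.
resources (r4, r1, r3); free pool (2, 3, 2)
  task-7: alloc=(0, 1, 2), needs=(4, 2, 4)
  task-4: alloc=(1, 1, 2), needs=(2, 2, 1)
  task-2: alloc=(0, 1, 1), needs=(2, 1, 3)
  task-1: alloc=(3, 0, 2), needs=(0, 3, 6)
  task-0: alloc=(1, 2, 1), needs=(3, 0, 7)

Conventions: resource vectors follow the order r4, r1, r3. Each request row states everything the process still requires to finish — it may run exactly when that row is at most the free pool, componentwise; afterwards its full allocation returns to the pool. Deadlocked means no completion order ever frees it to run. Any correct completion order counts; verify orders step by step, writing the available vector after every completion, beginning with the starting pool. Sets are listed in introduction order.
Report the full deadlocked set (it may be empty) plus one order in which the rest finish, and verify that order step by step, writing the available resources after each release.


Deadlocked: task-7, task-1 and task-0.
Key observation: after task-4, task-2 the pool peaks at (3, 5, 5), and each blocked process is short somewhere: task-7 on r4; task-1 on r3; task-0 on r3.
A valid finishing order for the others: task-4, task-2. Walking it through:
  pool = (2, 3, 2)
  task-4 needs (2, 2, 1) <= (2, 3, 2) -> finishes; pool += (1, 1, 2) = (3, 4, 4)
  task-2 needs (2, 1, 3) <= (3, 4, 4) -> finishes; pool += (0, 1, 1) = (3, 5, 5)
The blocked processes can never fit:
  blocked: task-7 wants (4, 2, 4), pool (3, 5, 5) — not enough r4
  blocked: task-1 wants (0, 3, 6), pool (3, 5, 5) — not enough r3
  blocked: task-0 wants (3, 0, 7), pool (3, 5, 5) — not enough r3


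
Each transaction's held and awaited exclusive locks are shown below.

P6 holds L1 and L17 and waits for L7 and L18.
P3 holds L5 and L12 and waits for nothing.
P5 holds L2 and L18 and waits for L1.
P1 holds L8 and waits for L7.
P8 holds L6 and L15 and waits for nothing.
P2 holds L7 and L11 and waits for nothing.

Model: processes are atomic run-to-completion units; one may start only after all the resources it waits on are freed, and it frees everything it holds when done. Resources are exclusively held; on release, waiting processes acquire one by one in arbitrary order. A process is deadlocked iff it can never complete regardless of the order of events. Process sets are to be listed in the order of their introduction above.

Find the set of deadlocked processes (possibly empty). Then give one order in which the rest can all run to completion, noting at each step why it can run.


Deadlocked: P6 and P5.
Key observation: along P6 -> P5 -> P6, each member waits on what the next one holds — a deadlock; no other process is dragged down with it.
The rest can finish in the order P3, P2, P1, P8.
Step-by-step check:
  P3 waits on nothing -> runs at once and releases L5 and L12
  P2 waits on nothing -> runs at once and releases L7 and L11
  P1 waits on L7 — all released -> runs and releases L8
  P8 waits on nothing -> runs at once and releases L6 and L15


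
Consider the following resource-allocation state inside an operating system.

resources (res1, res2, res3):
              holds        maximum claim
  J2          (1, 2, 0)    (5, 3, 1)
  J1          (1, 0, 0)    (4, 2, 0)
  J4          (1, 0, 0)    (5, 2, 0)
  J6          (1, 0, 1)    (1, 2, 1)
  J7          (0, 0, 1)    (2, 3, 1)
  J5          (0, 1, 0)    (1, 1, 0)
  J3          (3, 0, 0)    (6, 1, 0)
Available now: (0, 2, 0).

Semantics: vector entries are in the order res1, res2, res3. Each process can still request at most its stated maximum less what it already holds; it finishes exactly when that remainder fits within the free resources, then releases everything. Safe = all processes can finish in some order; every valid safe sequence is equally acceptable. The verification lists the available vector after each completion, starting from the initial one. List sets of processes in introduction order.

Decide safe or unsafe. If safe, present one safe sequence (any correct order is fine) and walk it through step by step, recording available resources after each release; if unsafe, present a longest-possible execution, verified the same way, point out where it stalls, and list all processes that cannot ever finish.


The state is UNSAFE.
Key observation: once J6, J5 finish, the pool peaks at (1, 3, 1) — and every remaining process still needs more res1 than that.
The run J6, J5 cannot be extended any further. Check, step by step:
  pool = (0, 2, 0)
  run J6 (needs (0, 2, 0), free (0, 2, 0)); after release of (1, 0, 1) the pool is (1, 2, 1)
  run J5 (needs (1, 0, 0), free (1, 2, 1)); after release of (0, 1, 0) the pool is (1, 3, 1)
  J2 still needs (4, 1, 1) but only (1, 3, 1) is free — short on res1
  J1 still needs (3, 2, 0) but only (1, 3, 1) is free — short on res1
  J4 still needs (4, 2, 0) but only (1, 3, 1) is free — short on res1
  J7 still needs (2, 3, 0) but only (1, 3, 1) is free — short on res1
  J3 still needs (3, 1, 0) but only (1, 3, 1) is free — short on res1
Permanently blocked: J2, J1, J4, J7 and J3.


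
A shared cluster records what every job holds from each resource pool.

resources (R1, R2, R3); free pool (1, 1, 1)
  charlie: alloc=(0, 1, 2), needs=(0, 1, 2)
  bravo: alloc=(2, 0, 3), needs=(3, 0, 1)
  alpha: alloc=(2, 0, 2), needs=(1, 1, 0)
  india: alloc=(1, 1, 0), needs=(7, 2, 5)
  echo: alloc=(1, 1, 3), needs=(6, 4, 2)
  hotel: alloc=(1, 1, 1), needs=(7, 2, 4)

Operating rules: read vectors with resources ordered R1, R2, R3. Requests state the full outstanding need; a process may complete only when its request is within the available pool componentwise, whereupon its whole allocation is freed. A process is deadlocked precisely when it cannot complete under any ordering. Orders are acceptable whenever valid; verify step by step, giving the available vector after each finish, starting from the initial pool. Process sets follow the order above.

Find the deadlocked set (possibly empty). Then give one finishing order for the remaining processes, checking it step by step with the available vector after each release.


Deadlocked set: india, echo and hotel.
Key observation: alpha, bravo, charlie can finish, but then (5, 2, 8) is all there is, and the blocked group's R1 demands exceed it.
A valid finishing order for the others: alpha, bravo, charlie. Verifying each step:
  pool = (1, 1, 1)
  alpha needs (1, 1, 0) <= (1, 1, 1) -> finishes; pool += (2, 0, 2) = (3, 1, 3)
  bravo needs (3, 0, 1) <= (3, 1, 3) -> finishes; pool += (2, 0, 3) = (5, 1, 6)
  charlie needs (0, 1, 2) <= (5, 1, 6) -> finishes; pool += (0, 1, 2) = (5, 2, 8)
The stuck group stays short no matter what:
  blocked: india wants (7, 2, 5), pool (5, 2, 8) — not enough R1
  blocked: echo wants (6, 4, 2), pool (5, 2, 8) — not enough R1 and R2
  blocked: hotel wants (7, 2, 4), pool (5, 2, 8) — not enough R1


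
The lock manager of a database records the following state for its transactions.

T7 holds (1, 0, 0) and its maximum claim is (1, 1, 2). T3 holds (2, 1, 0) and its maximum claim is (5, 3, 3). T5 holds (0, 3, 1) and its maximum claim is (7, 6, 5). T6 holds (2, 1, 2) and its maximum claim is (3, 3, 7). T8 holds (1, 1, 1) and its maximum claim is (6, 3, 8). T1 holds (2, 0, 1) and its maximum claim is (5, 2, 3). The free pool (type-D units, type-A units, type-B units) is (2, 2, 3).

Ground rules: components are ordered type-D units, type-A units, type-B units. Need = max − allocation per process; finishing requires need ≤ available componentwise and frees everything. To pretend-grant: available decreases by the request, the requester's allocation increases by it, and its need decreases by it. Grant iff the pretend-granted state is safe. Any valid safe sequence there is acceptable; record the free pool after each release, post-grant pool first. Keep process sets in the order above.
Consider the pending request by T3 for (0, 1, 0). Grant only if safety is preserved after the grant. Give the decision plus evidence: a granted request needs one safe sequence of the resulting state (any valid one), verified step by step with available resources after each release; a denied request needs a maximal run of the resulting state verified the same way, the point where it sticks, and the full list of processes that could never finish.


GRANT: granting preserves safety; a valid post-grant sequence is T7, T3, T1, T5, T6, T8.
Key observation: the grant leaves (2, 1, 3) free — enough for T7, whose release restarts the cascade.
Step-by-step check of the post-grant state:
  pool = (2, 1, 3)
  T7 needs (0, 1, 2) <= (2, 1, 3) -> finishes; pool += (1, 0, 0) = (3, 1, 3)
  T3 needs (3, 1, 3) <= (3, 1, 3) -> finishes; pool += (2, 2, 0) = (5, 3, 3)
  T1 needs (3, 2, 2) <= (5, 3, 3) -> finishes; pool += (2, 0, 1) = (7, 3, 4)
  T5 needs (7, 3, 4) <= (7, 3, 4) -> finishes; pool += (0, 3, 1) = (7, 6, 5)
  T6 needs (1, 2, 5) <= (7, 6, 5) -> finishes; pool += (2, 1, 2) = (9, 7, 7)
  T8 needs (5, 2, 7) <= (9, 7, 7) -> finishes; pool += (1, 1, 1) = (10, 8, 8)


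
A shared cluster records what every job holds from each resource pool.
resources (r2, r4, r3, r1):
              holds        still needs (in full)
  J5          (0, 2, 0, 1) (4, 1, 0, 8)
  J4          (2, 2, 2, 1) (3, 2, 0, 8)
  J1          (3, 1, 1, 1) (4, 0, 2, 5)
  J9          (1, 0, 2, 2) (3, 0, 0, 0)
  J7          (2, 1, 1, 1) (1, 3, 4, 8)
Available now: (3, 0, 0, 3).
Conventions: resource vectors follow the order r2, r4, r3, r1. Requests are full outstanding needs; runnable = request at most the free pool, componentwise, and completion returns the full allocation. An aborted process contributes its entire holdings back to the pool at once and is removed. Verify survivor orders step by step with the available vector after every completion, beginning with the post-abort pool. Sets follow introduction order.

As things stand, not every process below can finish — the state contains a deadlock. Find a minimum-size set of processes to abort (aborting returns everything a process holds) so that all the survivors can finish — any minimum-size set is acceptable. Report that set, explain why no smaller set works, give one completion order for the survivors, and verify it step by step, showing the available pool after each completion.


Minimum abort set: J5 and J4.
Key observation: the returned (2, 4, 2, 2) from J5 and J4 is what brings J7 — unrunnable before, under any order — into play at step 3.
No one abort is enough; case by case: J5 alone leaves J4 blocked (short on r1); J4 alone leaves J5 blocked (short on r1); J1 alone leaves J5 blocked (short on r1); J9 alone leaves J5 blocked (short on r1); J7 alone leaves J5 blocked (short on r1).
One survivor order: J9, J1, J7. Verifying each step (post-abort pool first):
  pool = (5, 4, 2, 5)
  J9 needs (3, 0, 0, 0) <= (5, 4, 2, 5) -> finishes; pool += (1, 0, 2, 2) = (6, 4, 4, 7)
  J1 needs (4, 0, 2, 5) <= (6, 4, 4, 7) -> finishes; pool += (3, 1, 1, 1) = (9, 5, 5, 8)
  J7 needs (1, 3, 4, 8) <= (9, 5, 5, 8) -> finishes; pool += (2, 1, 1, 1) = (11, 6, 6, 9)


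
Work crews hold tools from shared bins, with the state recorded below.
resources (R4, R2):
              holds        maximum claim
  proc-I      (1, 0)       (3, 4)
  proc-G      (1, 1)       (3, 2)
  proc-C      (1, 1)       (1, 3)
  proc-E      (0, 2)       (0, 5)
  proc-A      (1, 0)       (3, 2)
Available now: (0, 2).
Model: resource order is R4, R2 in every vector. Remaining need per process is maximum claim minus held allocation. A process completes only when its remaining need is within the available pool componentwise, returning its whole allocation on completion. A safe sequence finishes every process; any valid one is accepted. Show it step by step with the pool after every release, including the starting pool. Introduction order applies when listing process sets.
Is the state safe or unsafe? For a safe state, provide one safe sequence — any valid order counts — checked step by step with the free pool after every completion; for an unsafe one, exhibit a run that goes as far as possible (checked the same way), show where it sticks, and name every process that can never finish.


UNSAFE — no complete ordering exists.
Key observation: even finishing proc-C, proc-E leaves just (1, 5) free — too little R4 for any of the remaining processes.
Going as far as possible: proc-C, proc-E; after that, nothing fits. Step-by-step check:
  pool = (0, 2)
  run proc-C (needs (0, 2), free (0, 2)); after release of (1, 1) the pool is (1, 3)
  run proc-E (needs (0, 3), free (1, 3)); after release of (0, 2) the pool is (1, 5)
  proc-I cannot run: need (2, 4) vs free (1, 5) (insufficient R4)
  proc-G cannot run: need (2, 1) vs free (1, 5) (insufficient R4)
  proc-A cannot run: need (2, 2) vs free (1, 5) (insufficient R4)
Never able to finish: proc-I, proc-G and proc-A.


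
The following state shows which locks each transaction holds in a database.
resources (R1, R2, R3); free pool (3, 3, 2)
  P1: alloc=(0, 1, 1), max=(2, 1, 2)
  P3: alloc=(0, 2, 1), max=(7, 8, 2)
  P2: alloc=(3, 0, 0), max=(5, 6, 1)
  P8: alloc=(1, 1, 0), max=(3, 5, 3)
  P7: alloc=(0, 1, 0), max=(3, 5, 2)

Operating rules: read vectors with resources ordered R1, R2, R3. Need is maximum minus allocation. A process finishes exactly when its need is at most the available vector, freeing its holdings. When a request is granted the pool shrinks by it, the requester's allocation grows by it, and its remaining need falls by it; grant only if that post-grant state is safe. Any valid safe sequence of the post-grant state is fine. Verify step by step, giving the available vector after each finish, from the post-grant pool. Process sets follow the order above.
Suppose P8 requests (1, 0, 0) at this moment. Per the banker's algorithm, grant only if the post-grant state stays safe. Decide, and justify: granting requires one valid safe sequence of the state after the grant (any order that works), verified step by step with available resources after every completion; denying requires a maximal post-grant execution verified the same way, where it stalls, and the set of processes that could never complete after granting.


GRANT: granting preserves safety; a valid post-grant sequence is P1, P8, P7, P2, P3.
Key observation: post-grant, (2, 3, 2) remains, and an order beginning with P1 completes everyone.
Check on the post-grant state, step by step:
  pool = (2, 3, 2)
  P1 needs (2, 0, 1) <= (2, 3, 2) -> finishes; pool += (0, 1, 1) = (2, 4, 3)
  P8 needs (1, 4, 3) <= (2, 4, 3) -> finishes; pool += (2, 1, 0) = (4, 5, 3)
  P7 needs (3, 4, 2) <= (4, 5, 3) -> finishes; pool += (0, 1, 0) = (4, 6, 3)
  P2 needs (2, 6, 1) <= (4, 6, 3) -> finishes; pool += (3, 0, 0) = (7, 6, 3)
  P3 needs (7, 6, 1) <= (7, 6, 3) -> finishes; pool += (0, 2, 1) = (7, 8, 4)


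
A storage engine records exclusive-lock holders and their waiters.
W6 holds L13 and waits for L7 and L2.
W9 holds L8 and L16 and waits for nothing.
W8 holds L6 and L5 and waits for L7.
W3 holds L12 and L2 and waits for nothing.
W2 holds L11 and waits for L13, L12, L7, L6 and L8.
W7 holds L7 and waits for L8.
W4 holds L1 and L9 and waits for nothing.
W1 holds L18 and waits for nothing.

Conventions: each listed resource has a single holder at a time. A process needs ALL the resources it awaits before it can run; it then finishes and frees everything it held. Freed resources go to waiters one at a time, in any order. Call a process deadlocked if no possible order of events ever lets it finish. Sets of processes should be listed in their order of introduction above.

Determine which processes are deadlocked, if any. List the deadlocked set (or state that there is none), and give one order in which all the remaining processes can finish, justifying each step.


The deadlocked set is empty.
Key observation: the wait graph is acyclic; completion cascades from the unblocked processes through everyone else.
A valid finishing order for the others: W9, W3, W7, W6, W8, W2, W1, W4.
Verifying each step:
  run W9 (it waits on nothing); releases L8 and L16
  run W3 (it waits on nothing); releases L12 and L2
  run W7 (all its waits — L8 — are resolved); releases L7
  run W6 (all its waits — L7 and L2 — are resolved); releases L13
  run W8 (all its waits — L7 — are resolved); releases L6 and L5
  run W2 (all its waits — L13, L12, L7, L6 and L8 — are resolved); releases L11
  run W1 (it waits on nothing); releases L18
  run W4 (it waits on nothing); releases L1 and L9


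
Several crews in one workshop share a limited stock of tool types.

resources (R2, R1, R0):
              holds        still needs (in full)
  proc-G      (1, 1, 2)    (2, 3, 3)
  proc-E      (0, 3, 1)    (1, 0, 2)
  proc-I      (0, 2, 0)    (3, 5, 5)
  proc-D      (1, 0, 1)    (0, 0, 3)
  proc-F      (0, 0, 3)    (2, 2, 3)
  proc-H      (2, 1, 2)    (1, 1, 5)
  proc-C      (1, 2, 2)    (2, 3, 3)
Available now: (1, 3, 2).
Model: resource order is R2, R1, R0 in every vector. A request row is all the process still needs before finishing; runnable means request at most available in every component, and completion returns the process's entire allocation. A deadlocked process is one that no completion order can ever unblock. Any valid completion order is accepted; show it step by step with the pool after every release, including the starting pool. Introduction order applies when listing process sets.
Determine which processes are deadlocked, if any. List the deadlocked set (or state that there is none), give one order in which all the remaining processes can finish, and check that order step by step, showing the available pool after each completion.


The deadlocked set is empty.
Key observation: proc-E fits the free pool immediately, and its release cascades until everyone finishes.
One completion order for the rest: proc-E, proc-D, proc-F, proc-G, proc-C, proc-H, proc-I. Walking it through:
  pool = (1, 3, 2)
  run proc-E (needs (1, 0, 2), free (1, 3, 2)); after release of (0, 3, 1) the pool is (1, 6, 3)
  run proc-D (needs (0, 0, 3), free (1, 6, 3)); after release of (1, 0, 1) the pool is (2, 6, 4)
  run proc-F (needs (2, 2, 3), free (2, 6, 4)); after release of (0, 0, 3) the pool is (2, 6, 7)
  run proc-G (needs (2, 3, 3), free (2, 6, 7)); after release of (1, 1, 2) the pool is (3, 7, 9)
  run proc-C (needs (2, 3, 3), free (3, 7, 9)); after release of (1, 2, 2) the pool is (4, 9, 11)
  run proc-H (needs (1, 1, 5), free (4, 9, 11)); after release of (2, 1, 2) the pool is (6, 10, 13)
  run proc-I (needs (3, 5, 5), free (6, 10, 13)); after release of (0, 2, 0) the pool is (6, 12, 13)


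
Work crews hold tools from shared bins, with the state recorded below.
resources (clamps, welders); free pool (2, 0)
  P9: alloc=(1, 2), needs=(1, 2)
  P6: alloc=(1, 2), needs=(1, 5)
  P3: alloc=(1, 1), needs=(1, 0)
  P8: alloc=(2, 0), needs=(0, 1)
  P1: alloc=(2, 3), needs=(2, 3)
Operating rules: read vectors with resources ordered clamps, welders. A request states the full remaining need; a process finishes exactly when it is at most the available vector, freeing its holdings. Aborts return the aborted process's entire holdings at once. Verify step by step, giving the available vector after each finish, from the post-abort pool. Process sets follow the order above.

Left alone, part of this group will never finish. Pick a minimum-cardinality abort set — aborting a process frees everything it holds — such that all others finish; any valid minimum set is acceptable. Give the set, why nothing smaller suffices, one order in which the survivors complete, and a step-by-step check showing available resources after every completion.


The answer: abort P6.
Key observation: the returned (1, 2) from P6 is what brings P9 — unrunnable before, under any order — into play at step 2.
Why nothing smaller works: aborting no one leaves the state deadlocked as given.
One survivor order: P8, P9, P1, P3. Check, step by step (post-abort pool first):
  pool = (3, 2)
  P8 needs (0, 1) <= (3, 2) -> finishes; pool += (2, 0) = (5, 2)
  P9 needs (1, 2) <= (5, 2) -> finishes; pool += (1, 2) = (6, 4)
  P1 needs (2, 3) <= (6, 4) -> finishes; pool += (2, 3) = (8, 7)
  P3 needs (1, 0) <= (8, 7) -> finishes; pool += (1, 1) = (9, 8)
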